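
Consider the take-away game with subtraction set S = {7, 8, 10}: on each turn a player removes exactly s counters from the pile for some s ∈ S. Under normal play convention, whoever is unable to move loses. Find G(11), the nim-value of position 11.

n :  0  1  2  3  4  5  6  7  8  9 10 11
G :  0  0  0  0  0  0  0  1  1  1  1  1

1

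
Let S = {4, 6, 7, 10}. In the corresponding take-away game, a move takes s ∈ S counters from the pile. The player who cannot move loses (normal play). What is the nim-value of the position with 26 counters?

3

G(0) = 0
G(1) = mex{} = 0
G(2) = mex{} = 0
G(3) = mex{} = 0
G(4) = mex{0} = 1
G(5) = mex{0} = 1
G(6) = mex{0,0} = 1
G(7) = mex{0,0,0} = 1
G(8) = mex{1,0,0} = 2
G(9) = mex{1,0,0} = 2
G(10) = mex{1,1,0,0} = 2
G(11) = mex{1,1,1,0} = 2
G(12) = mex{2,1,1,0} = 3
G(13) = mex{2,1,1,0} = 3
G(14) = mex{2,2,1,1} = 0
G(15) = mex{2,2,2,1} = 0
G(16) = mex{3,2,2,1} = 0
G(17) = mex{3,2,2,1} = 0
G(18) = mex{0,3,2,2} = 1
G(19) = mex{0,3,3,2} = 1
G(20) = mex{0,0,3,2} = 1
G(21) = mex{0,0,0,2} = 1
G(22) = mex{1,0,0,3} = 2
G(23) = mex{1,0,0,3} = 2
G(24) = mex{1,1,0,0} = 2
G(25) = mex{1,1,1,0} = 2
G(26) = mex{2,1,1,0} = 3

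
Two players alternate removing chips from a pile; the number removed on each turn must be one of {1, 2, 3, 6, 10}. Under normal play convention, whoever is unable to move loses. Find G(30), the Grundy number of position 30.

2

G(0) = 0
G(1) = mex{0} = 1
G(2) = mex{1,0} = 2
G(3) = mex{2,1,0} = 3
G(4) = mex{3,2,1} = 0
G(5) = mex{0,3,2} = 1
G(6) = mex{1,0,3,0} = 2
G(7) = mex{2,1,0,1} = 3
G(8) = mex{3,2,1,2} = 0
G(9) = mex{0,3,2,3} = 1
G(10) = mex{1,0,3,0,0} = 2
G(11) = mex{2,1,0,1,1} = 3
G(12) = mex{3,2,1,2,2} = 0
G(13) = mex{0,3,2,3,3} = 1
G(14) = mex{1,0,3,0,0} = 2
G(15) = mex{2,1,0,1,1} = 3
G(16) = mex{3,2,1,2,2} = 0
G(17) = mex{0,3,2,3,3} = 1
G(18) = mex{1,0,3,0,0} = 2
G(19) = mex{2,1,0,1,1} = 3
G(20) = mex{3,2,1,2,2} = 0
G(21) = mex{0,3,2,3,3} = 1
G(22) = mex{1,0,3,0,0} = 2
G(23) = mex{2,1,0,1,1} = 3
G(24) = mex{3,2,1,2,2} = 0
G(25) = mex{0,3,2,3,3} = 1
G(26) = mex{1,0,3,0,0} = 2
G(27) = mex{2,1,0,1,1} = 3
G(28) = mex{3,2,1,2,2} = 0
G(29) = mex{0,3,2,3,3} = 1
G(30) = mex{1,0,3,0,0} = 2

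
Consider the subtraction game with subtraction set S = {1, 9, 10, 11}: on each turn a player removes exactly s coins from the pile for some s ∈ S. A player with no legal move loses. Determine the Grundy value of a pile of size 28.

0

G(0) = 0
G(1) = mex{0} = 1
G(2) = mex{1} = 0
G(3) = mex{0} = 1
G(4) = mex{1} = 0
G(5) = mex{0} = 1
G(6) = mex{1} = 0
G(7) = mex{0} = 1
G(8) = mex{1} = 0
G(9) = mex{0,0} = 1
G(10) = mex{1,1,0} = 2
G(11) = mex{2,0,1,0} = 3
G(12) = mex{3,1,0,1} = 2
G(13) = mex{2,0,1,0} = 3
G(14) = mex{3,1,0,1} = 2
G(15) = mex{2,0,1,0} = 3
G(16) = mex{3,1,0,1} = 2
G(17) = mex{2,0,1,0} = 3
G(18) = mex{3,1,0,1} = 2
G(19) = mex{2,2,1,0} = 3
G(20) = mex{3,3,2,1} = 0
G(21) = mex{0,2,3,2} = 1
G(22) = mex{1,3,2,3} = 0
G(23) = mex{0,2,3,2} = 1
G(24) = mex{1,3,2,3} = 0
G(25) = mex{0,2,3,2} = 1
G(26) = mex{1,3,2,3} = 0
G(27) = mex{0,2,3,2} = 1
G(28) = mex{1,3,2,3} = 0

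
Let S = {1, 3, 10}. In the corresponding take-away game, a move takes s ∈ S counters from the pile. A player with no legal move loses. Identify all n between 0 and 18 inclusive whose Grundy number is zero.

0, 2, 4, 6, 8, 13, 15, 17

G(0) = 0
G(1) = mex{0} = 1
G(2) = mex{1} = 0
G(3) = mex{0,0} = 1
G(4) = mex{1,1} = 0
G(5) = mex{0,0} = 1
G(6) = mex{1,1} = 0
G(7) = mex{0,0} = 1
G(8) = mex{1,1} = 0
G(9) = mex{0,0} = 1
G(10) = mex{1,1,0} = 2
G(11) = mex{2,0,1} = 3
G(12) = mex{3,1,0} = 2
G(13) = mex{2,2,1} = 0
G(14) = mex{0,3,0} = 1
G(15) = mex{1,2,1} = 0
G(16) = mex{0,0,0} = 1
G(17) = mex{1,1,1} = 0
G(18) = mex{0,0,0} = 1
P-positions are exactly the n with G(n) = 0.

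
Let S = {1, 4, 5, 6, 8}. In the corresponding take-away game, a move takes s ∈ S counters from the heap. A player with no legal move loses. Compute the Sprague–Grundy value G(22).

2

G(0) = 0
G(1) = mex{0} = 1
G(2) = mex{1} = 0
G(3) = mex{0} = 1
G(4) = mex{1,0} = 2
G(5) = mex{2,1,0} = 3
G(6) = mex{3,0,1,0} = 2
G(7) = mex{2,1,0,1} = 3
G(8) = mex{3,2,1,0,0} = 4
G(9) = mex{4,3,2,1,1} = 0
G(10) = mex{0,2,3,2,0} = 1
G(11) = mex{1,3,2,3,1} = 0
G(12) = mex{0,4,3,2,2} = 1
G(13) = mex{1,0,4,3,3} = 2
G(14) = mex{2,1,0,4,2} = 3
G(15) = mex{3,0,1,0,3} = 2
G(16) = mex{2,1,0,1,4} = 3
G(17) = mex{3,2,1,0,0} = 4
G(18) = mex{4,3,2,1,1} = 0
G(19) = mex{0,2,3,2,0} = 1
G(20) = mex{1,3,2,3,1} = 0
G(21) = mex{0,4,3,2,2} = 1
G(22) = mex{1,0,4,3,3} = 2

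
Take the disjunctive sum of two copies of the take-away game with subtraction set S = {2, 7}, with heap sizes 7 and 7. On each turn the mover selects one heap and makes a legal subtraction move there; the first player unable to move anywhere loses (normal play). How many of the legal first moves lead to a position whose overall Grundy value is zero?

All heaps use S = {2, 7}:
n : 0 1 2 3 4 5 6 7
G : 0 0 1 1 0 0 1 1
Heap A: G(7) = 1.
Heap B: G(7) = 1.
Combined Grundy value = 1 ⊕ 1 = 0.
A winning move leaves total XOR = 0, i.e. changes one component's Grundy value g to g ⊕ X where X is the current total.
Heap A: target g' = 1⊕0 = 1, but every legal move changes the Grundy value (mex property), so 0 moves.
Heap B: target g' = 1⊕0 = 1, but every legal move changes the Grundy value (mex property), so 0 moves.

0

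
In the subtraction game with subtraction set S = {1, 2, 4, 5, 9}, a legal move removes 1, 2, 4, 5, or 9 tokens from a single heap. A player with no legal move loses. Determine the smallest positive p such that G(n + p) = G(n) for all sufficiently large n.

G(0) = 0
G(1) = mex{0} = 1
G(2) = mex{1,0} = 2
G(3) = mex{2,1} = 0
G(4) = mex{0,2,0} = 1
G(5) = mex{1,0,1,0} = 2
G(6) = mex{2,1,2,1} = 0
G(7) = mex{0,2,0,2} = 1
G(8) = mex{1,0,1,0} = 2
G(9) = mex{2,1,2,1,0} = 3
G(10) = mex{3,2,0,2,1} = 4
G(11) = mex{4,3,1,0,2} = 5
G(12) = mex{5,4,2,1,0} = 3
G(13) = mex{3,5,3,2,1} = 0
G(14) = mex{0,3,4,3,2} = 1
G(15) = mex{1,0,5,4,0} = 2
G(16) = mex{2,1,3,5,1} = 0
G(17) = mex{0,2,0,3,2} = 1
G(18) = mex{1,0,1,0,3} = 2
G(19) = mex{2,1,2,1,4} = 0
G(20) = mex{0,2,0,2,5} = 1
G(21) = mex{1,0,1,0,3} = 2
G(22) = mex{2,1,2,1,0} = 3
G(23) = mex{3,2,0,2,1} = 4
G(24) = mex{4,3,1,0,2} = 5
G(25) = mex{5,4,2,1,0} = 3
G(26) = mex{3,5,3,2,1} = 0
G(27) = mex{0,3,4,3,2} = 1
G(n+13) = G(n) holds for n = 0,…,8 (a full window of length max(S) = 9), so the sequence is purely periodic with period 13.

13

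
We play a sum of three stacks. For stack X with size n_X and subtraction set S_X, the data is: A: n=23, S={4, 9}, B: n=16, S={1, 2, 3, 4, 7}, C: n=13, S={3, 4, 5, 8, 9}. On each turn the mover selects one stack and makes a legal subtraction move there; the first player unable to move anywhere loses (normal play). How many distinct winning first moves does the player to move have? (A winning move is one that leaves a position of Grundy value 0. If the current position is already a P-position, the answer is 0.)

4

Stack A, S = {4, 9}:
n :  0  1  2  3  4  5  6  7  8  9 10 11 12 13 14 15 16 17 18 19 20 21 22 23
G :  0  0  0  0  1  1  1  1  0  2  2  2  1  0  0  0  0  1  1  1  1  0  2  2
G_A(23) = 2.
Stack B, S = {1, 2, 3, 4, 7}:
n :  0  1  2  3  4  5  6  7  8  9 10 11 12 13 14 15 16
G :  0  1  2  3  4  0  1  2  3  4  0  1  2  3  4  0  1
G_B(16) = 1.
Stack C, S = {3, 4, 5, 8, 9}:
n :  0  1  2  3  4  5  6  7  8  9 10 11 12 13
G :  0  0  0  1  1  1  2  2  2  3  3  3  0  0
G_C(13) = 0.
Combined Grundy value = 2 ⊕ 1 ⊕ 0 = 3.
A winning move leaves total XOR = 0, i.e. changes one component's Grundy value g to g ⊕ X where X is the current total.
Stack A: need g' = 2⊕3 = 1. Options: 23−4→G=1, 23−9→G=0. Hits: 1.
Stack B: need g' = 1⊕3 = 2. Options: 16−1→G=0, 16−2→G=4, 16−3→G=3, 16−4→G=2, 16−7→G=4. Hits: 1.
Stack C: need g' = 0⊕3 = 3. Options: 13−3→G=3, 13−4→G=3, 13−5→G=2, 13−8→G=1, 13−9→G=1. Hits: 2.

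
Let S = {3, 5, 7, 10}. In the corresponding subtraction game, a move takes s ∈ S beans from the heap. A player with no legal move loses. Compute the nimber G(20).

G(0) = 0
G(1) = mex{} = 0
G(2) = mex{} = 0
G(3) = mex{0} = 1
G(4) = mex{0} = 1
G(5) = mex{0,0} = 1
G(6) = mex{1,0} = 2
G(7) = mex{1,0,0} = 2
G(8) = mex{1,1,0} = 2
G(9) = mex{2,1,0} = 3
G(10) = mex{2,1,1,0} = 3
G(11) = mex{2,2,1,0} = 3
G(12) = mex{3,2,1,0} = 4
G(13) = mex{3,2,2,1} = 0
G(14) = mex{3,3,2,1} = 0
G(15) = mex{4,3,2,1} = 0
G(16) = mex{0,3,3,2} = 1
G(17) = mex{0,4,3,2} = 1
G(18) = mex{0,0,3,2} = 1
G(19) = mex{1,0,4,3} = 2
G(20) = mex{1,0,0,3} = 2

2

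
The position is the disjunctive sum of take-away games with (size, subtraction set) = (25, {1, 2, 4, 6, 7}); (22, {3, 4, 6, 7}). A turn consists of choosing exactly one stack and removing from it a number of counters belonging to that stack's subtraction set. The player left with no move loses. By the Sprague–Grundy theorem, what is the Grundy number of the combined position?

Stack A, S = {1, 2, 4, 6, 7}:
n :  0  1  2  3  4  5  6  7  8  9 10 11 12 13 14 15 16 17 18 19 20 21 22 23 24 25
G :  0  1  2  0  1  2  3  4  0  1  2  0  1  2  3  4  0  1  2  0  1  2  3  4  0  1
G_A(25) = 1.
Stack B, S = {3, 4, 6, 7}:
n :  0  1  2  3  4  5  6  7  8  9 10 11 12 13 14 15 16 17 18 19 20 21 22
G :  0  0  0  1  1  1  2  2  2  3  0  0  0  1  1  1  2  2  2  3  0  0  0
G_B(22) = 0.
Combined Grundy value = 1 ⊕ 0 = 1.

1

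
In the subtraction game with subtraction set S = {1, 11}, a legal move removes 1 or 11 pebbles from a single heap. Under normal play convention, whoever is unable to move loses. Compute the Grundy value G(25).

n :  0  1  2  3  4  5  6  7  8  9 10 11 12 13 14 15 16 17 18 19 20 21 22 23 24 25
G :  0  1  0  1  0  1  0  1  0  1  0  1  0  1  0  1  0  1  0  1  0  1  0  1  0  1

1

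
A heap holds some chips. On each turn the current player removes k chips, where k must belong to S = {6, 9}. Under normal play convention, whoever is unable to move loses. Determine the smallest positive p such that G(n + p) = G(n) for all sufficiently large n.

n :  0  1  2  3  4  5  6  7  8  9 10 11 12 13 14 15 16 17 18 19 20 21 22 23 24 25 26 27 28 29 30 31
G :  0  0  0  0  0  0  1  1  1  1  1  1  2  2  2  0  0  0  0  0  0  1  1  1  1  1  1  2  2  2  0  0
G(n+15) = G(n) holds for n = 0,…,8 (a full window of length max(S) = 9), so the sequence is purely periodic with period 15.

15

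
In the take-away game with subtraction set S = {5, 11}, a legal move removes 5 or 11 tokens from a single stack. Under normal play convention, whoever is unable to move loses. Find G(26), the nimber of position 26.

G(0) = 0
G(1) = mex{} = 0
G(2) = mex{} = 0
G(3) = mex{} = 0
G(4) = mex{} = 0
G(5) = mex{0} = 1
G(6) = mex{0} = 1
G(7) = mex{0} = 1
G(8) = mex{0} = 1
G(9) = mex{0} = 1
G(10) = mex{1} = 0
G(11) = mex{1,0} = 2
G(12) = mex{1,0} = 2
G(13) = mex{1,0} = 2
G(14) = mex{1,0} = 2
G(15) = mex{0,0} = 1
G(16) = mex{2,1} = 0
G(17) = mex{2,1} = 0
G(18) = mex{2,1} = 0
G(19) = mex{2,1} = 0
G(20) = mex{1,1} = 0
G(21) = mex{0,0} = 1
G(22) = mex{0,2} = 1
G(23) = mex{0,2} = 1
G(24) = mex{0,2} = 1
G(25) = mex{0,2} = 1
G(26) = mex{1,1} = 0

0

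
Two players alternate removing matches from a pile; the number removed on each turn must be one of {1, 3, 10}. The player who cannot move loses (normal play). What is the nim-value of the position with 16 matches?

1

G(0) = 0
G(1) = mex{0} = 1
G(2) = mex{1} = 0
G(3) = mex{0,0} = 1
G(4) = mex{1,1} = 0
G(5) = mex{0,0} = 1
G(6) = mex{1,1} = 0
G(7) = mex{0,0} = 1
G(8) = mex{1,1} = 0
G(9) = mex{0,0} = 1
G(10) = mex{1,1,0} = 2
G(11) = mex{2,0,1} = 3
G(12) = mex{3,1,0} = 2
G(13) = mex{2,2,1} = 0
G(14) = mex{0,3,0} = 1
G(15) = mex{1,2,1} = 0
G(16) = mex{0,0,0} = 1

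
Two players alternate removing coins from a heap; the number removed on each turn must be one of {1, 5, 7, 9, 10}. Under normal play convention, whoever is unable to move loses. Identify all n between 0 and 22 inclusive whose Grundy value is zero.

G(0) = 0
G(1) = mex{0} = 1
G(2) = mex{1} = 0
G(3) = mex{0} = 1
G(4) = mex{1} = 0
G(5) = mex{0,0} = 1
G(6) = mex{1,1} = 0
G(7) = mex{0,0,0} = 1
G(8) = mex{1,1,1} = 0
G(9) = mex{0,0,0,0} = 1
G(10) = mex{1,1,1,1,0} = 2
G(11) = mex{2,0,0,0,1} = 3
G(12) = mex{3,1,1,1,0} = 2
G(13) = mex{2,0,0,0,1} = 3
G(14) = mex{3,1,1,1,0} = 2
G(15) = mex{2,2,0,0,1} = 3
G(16) = mex{3,3,1,1,0} = 2
G(17) = mex{2,2,2,0,1} = 3
G(18) = mex{3,3,3,1,0} = 2
G(19) = mex{2,2,2,2,1} = 0
G(20) = mex{0,3,3,3,2} = 1
G(21) = mex{1,2,2,2,3} = 0
G(22) = mex{0,3,3,3,2} = 1
P-positions are exactly the n with G(n) = 0.

0, 2, 4, 6, 8, 19, 21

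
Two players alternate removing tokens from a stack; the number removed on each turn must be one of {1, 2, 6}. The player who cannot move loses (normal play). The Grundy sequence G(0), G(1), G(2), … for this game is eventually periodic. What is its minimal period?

G(0) = 0
G(1) = mex{0} = 1
G(2) = mex{1,0} = 2
G(3) = mex{2,1} = 0
G(4) = mex{0,2} = 1
G(5) = mex{1,0} = 2
G(6) = mex{2,1,0} = 3
G(7) = mex{3,2,1} = 0
G(8) = mex{0,3,2} = 1
G(9) = mex{1,0,0} = 2
G(10) = mex{2,1,1} = 0
G(11) = mex{0,2,2} = 1
G(12) = mex{1,0,3} = 2
G(13) = mex{2,1,0} = 3
G(14) = mex{3,2,1} = 0
G(15) = mex{0,3,2} = 1
G(n+7) = G(n) holds for n = 0,…,5 (a full window of length max(S) = 6), so the sequence is purely periodic with period 7.

7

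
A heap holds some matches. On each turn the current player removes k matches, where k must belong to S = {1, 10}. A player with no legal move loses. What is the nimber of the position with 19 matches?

n :  0  1  2  3  4  5  6  7  8  9 10 11 12 13 14 15 16 17 18 19
G :  0  1  0  1  0  1  0  1  0  1  2  0  1  0  1  0  1  0  1  0

0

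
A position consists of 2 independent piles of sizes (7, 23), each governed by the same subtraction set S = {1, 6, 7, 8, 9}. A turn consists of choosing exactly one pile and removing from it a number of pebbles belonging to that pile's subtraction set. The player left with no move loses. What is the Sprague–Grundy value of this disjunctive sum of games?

All piles use S = {1, 6, 7, 8, 9}:
G(0) = 0
G(1) = mex{0} = 1
G(2) = mex{1} = 0
G(3) = mex{0} = 1
G(4) = mex{1} = 0
G(5) = mex{0} = 1
G(6) = mex{1,0} = 2
G(7) = mex{2,1,0} = 3
G(8) = mex{3,0,1,0} = 2
G(9) = mex{2,1,0,1,0} = 3
G(10) = mex{3,0,1,0,1} = 2
G(11) = mex{2,1,0,1,0} = 3
G(12) = mex{3,2,1,0,1} = 4
G(13) = mex{4,3,2,1,0} = 5
G(14) = mex{5,2,3,2,1} = 0
G(15) = mex{0,3,2,3,2} = 1
G(16) = mex{1,2,3,2,3} = 0
G(17) = mex{0,3,2,3,2} = 1
G(18) = mex{1,4,3,2,3} = 0
G(19) = mex{0,5,4,3,2} = 1
G(20) = mex{1,0,5,4,3} = 2
G(21) = mex{2,1,0,5,4} = 3
G(22) = mex{3,0,1,0,5} = 2
G(23) = mex{2,1,0,1,0} = 3
Pile A: G(7) = 3.
Pile B: G(23) = 3.
Combined Grundy value = 3 ⊕ 3 = 0.

0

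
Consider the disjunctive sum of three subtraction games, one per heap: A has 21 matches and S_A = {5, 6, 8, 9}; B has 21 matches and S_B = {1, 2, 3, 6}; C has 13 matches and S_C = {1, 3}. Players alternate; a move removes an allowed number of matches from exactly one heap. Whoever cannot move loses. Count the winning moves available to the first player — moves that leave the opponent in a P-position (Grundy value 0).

5

Heap A, S = {5, 6, 8, 9}:
G(0) = 0
G(1) = mex{} = 0
G(2) = mex{} = 0
G(3) = mex{} = 0
G(4) = mex{} = 0
G(5) = mex{0} = 1
G(6) = mex{0,0} = 1
G(7) = mex{0,0} = 1
G(8) = mex{0,0,0} = 1
G(9) = mex{0,0,0,0} = 1
G(10) = mex{1,0,0,0} = 2
G(11) = mex{1,1,0,0} = 2
G(12) = mex{1,1,0,0} = 2
G(13) = mex{1,1,1,0} = 2
G(14) = mex{1,1,1,1} = 0
G(15) = mex{2,1,1,1} = 0
G(16) = mex{2,2,1,1} = 0
G(17) = mex{2,2,1,1} = 0
G(18) = mex{2,2,2,1} = 0
G(19) = mex{0,2,2,2} = 1
G(20) = mex{0,0,2,2} = 1
G(21) = mex{0,0,2,2} = 1
G_A(21) = 1.
Heap B, S = {1, 2, 3, 6}:
G(0) = 0
G(1) = mex{0} = 1
G(2) = mex{1,0} = 2
G(3) = mex{2,1,0} = 3
G(4) = mex{3,2,1} = 0
G(5) = mex{0,3,2} = 1
G(6) = mex{1,0,3,0} = 2
G(7) = mex{2,1,0,1} = 3
G(8) = mex{3,2,1,2} = 0
G(9) = mex{0,3,2,3} = 1
G(10) = mex{1,0,3,0} = 2
G(11) = mex{2,1,0,1} = 3
G(12) = mex{3,2,1,2} = 0
G(13) = mex{0,3,2,3} = 1
G(14) = mex{1,0,3,0} = 2
G(15) = mex{2,1,0,1} = 3
G(16) = mex{3,2,1,2} = 0
G(17) = mex{0,3,2,3} = 1
G(18) = mex{1,0,3,0} = 2
G(19) = mex{2,1,0,1} = 3
G(20) = mex{3,2,1,2} = 0
G(21) = mex{0,3,2,3} = 1
G_B(21) = 1.
Heap C, S = {1, 3}:
n :  0  1  2  3  4  5  6  7  8  9 10 11 12 13
G :  0  1  0  1  0  1  0  1  0  1  0  1  0  1
G_C(13) = 1.
Combined Grundy value = 1 ⊕ 1 ⊕ 1 = 1.
A winning move leaves total XOR = 0, i.e. changes one component's Grundy value g to g ⊕ X where X is the current total.
Heap A: need g' = 1⊕1 = 0. Options: 21−5→G=0, 21−6→G=0, 21−8→G=2, 21−9→G=2. Hits: 2.
Heap B: need g' = 1⊕1 = 0. Options: 21−1→G=0, 21−2→G=3, 21−3→G=2, 21−6→G=3. Hits: 1.
Heap C: need g' = 1⊕1 = 0. Options: 13−1→G=0, 13−3→G=0. Hits: 2.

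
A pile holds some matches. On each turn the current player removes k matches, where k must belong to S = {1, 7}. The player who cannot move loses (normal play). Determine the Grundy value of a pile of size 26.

n :  0  1  2  3  4  5  6  7  8  9 10 11 12 13 14 15 16 17 18 19 20 21 22 23 24 25 26
G :  0  1  0  1  0  1  0  1  0  1  0  1  0  1  0  1  0  1  0  1  0  1  0  1  0  1  0

0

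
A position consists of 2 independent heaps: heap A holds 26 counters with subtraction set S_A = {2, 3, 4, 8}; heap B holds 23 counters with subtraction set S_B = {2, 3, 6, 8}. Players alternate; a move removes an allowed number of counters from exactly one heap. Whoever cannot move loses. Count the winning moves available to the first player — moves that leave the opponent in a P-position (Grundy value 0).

Heap A, S = {2, 3, 4, 8}:
G(0) = 0
G(1) = mex{} = 0
G(2) = mex{0} = 1
G(3) = mex{0,0} = 1
G(4) = mex{1,0,0} = 2
G(5) = mex{1,1,0} = 2
G(6) = mex{2,1,1} = 0
G(7) = mex{2,2,1} = 0
G(8) = mex{0,2,2,0} = 1
G(9) = mex{0,0,2,0} = 1
G(10) = mex{1,0,0,1} = 2
G(11) = mex{1,1,0,1} = 2
G(12) = mex{2,1,1,2} = 0
G(13) = mex{2,2,1,2} = 0
G(14) = mex{0,2,2,0} = 1
G(15) = mex{0,0,2,0} = 1
G(16) = mex{1,0,0,1} = 2
G(17) = mex{1,1,0,1} = 2
G(18) = mex{2,1,1,2} = 0
G(19) = mex{2,2,1,2} = 0
G(20) = mex{0,2,2,0} = 1
G(21) = mex{0,0,2,0} = 1
G(22) = mex{1,0,0,1} = 2
G(23) = mex{1,1,0,1} = 2
G(24) = mex{2,1,1,2} = 0
G(25) = mex{2,2,1,2} = 0
G(26) = mex{0,2,2,0} = 1
G_A(26) = 1.
Heap B, S = {2, 3, 6, 8}:
n :  0  1  2  3  4  5  6  7  8  9 10 11 12 13 14 15 16 17 18 19 20 21 22 23
G :  0  0  1  1  2  0  3  1  2  2  0  3  1  2  0  0  1  1  2  0  3  1  2  2
G_B(23) = 2.
Combined Grundy value = 1 ⊕ 2 = 3.
A winning move leaves total XOR = 0, i.e. changes one component's Grundy value g to g ⊕ X where X is the current total.
Heap A: need g' = 1⊕3 = 2. Options: 26−2→G=0, 26−3→G=2, 26−4→G=2, 26−8→G=0. Hits: 2.
Heap B: need g' = 2⊕3 = 1. Options: 23−2→G=1, 23−3→G=3, 23−6→G=1, 23−8→G=0. Hits: 2.

4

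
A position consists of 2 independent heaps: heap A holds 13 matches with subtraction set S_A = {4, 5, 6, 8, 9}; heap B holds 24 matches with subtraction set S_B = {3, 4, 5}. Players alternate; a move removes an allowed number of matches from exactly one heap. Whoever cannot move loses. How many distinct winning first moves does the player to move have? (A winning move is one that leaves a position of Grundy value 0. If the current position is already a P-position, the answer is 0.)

0

Heap A, S = {4, 5, 6, 8, 9}:
G(0) = 0
G(1) = mex{} = 0
G(2) = mex{} = 0
G(3) = mex{} = 0
G(4) = mex{0} = 1
G(5) = mex{0,0} = 1
G(6) = mex{0,0,0} = 1
G(7) = mex{0,0,0} = 1
G(8) = mex{1,0,0,0} = 2
G(9) = mex{1,1,0,0,0} = 2
G(10) = mex{1,1,1,0,0} = 2
G(11) = mex{1,1,1,0,0} = 2
G(12) = mex{2,1,1,1,0} = 3
G(13) = mex{2,2,1,1,1} = 0
G_A(13) = 0.
Heap B, S = {3, 4, 5}:
G(0) = 0
G(1) = mex{} = 0
G(2) = mex{} = 0
G(3) = mex{0} = 1
G(4) = mex{0,0} = 1
G(5) = mex{0,0,0} = 1
G(6) = mex{1,0,0} = 2
G(7) = mex{1,1,0} = 2
G(8) = mex{1,1,1} = 0
G(9) = mex{2,1,1} = 0
G(10) = mex{2,2,1} = 0
G(11) = mex{0,2,2} = 1
G(12) = mex{0,0,2} = 1
G(13) = mex{0,0,0} = 1
G(14) = mex{1,0,0} = 2
G(15) = mex{1,1,0} = 2
G(16) = mex{1,1,1} = 0
G(17) = mex{2,1,1} = 0
G(18) = mex{2,2,1} = 0
G(19) = mex{0,2,2} = 1
G(20) = mex{0,0,2} = 1
G(21) = mex{0,0,0} = 1
G(22) = mex{1,0,0} = 2
G(23) = mex{1,1,0} = 2
G(24) = mex{1,1,1} = 0
G_B(24) = 0.
Combined Grundy value = 0 ⊕ 0 = 0.
A winning move leaves total XOR = 0, i.e. changes one component's Grundy value g to g ⊕ X where X is the current total.
Heap A: target g' = 0⊕0 = 0, but every legal move changes the Grundy value (mex property), so 0 moves.
Heap B: target g' = 0⊕0 = 0, but every legal move changes the Grundy value (mex property), so 0 moves.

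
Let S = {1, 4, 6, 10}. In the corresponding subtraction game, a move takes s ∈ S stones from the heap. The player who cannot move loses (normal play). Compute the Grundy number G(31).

1

G(0) = 0
G(1) = mex{0} = 1
G(2) = mex{1} = 0
G(3) = mex{0} = 1
G(4) = mex{1,0} = 2
G(5) = mex{2,1} = 0
G(6) = mex{0,0,0} = 1
G(7) = mex{1,1,1} = 0
G(8) = mex{0,2,0} = 1
G(9) = mex{1,0,1} = 2
G(10) = mex{2,1,2,0} = 3
G(11) = mex{3,0,0,1} = 2
G(12) = mex{2,1,1,0} = 3
G(13) = mex{3,2,0,1} = 4
G(14) = mex{4,3,1,2} = 0
G(15) = mex{0,2,2,0} = 1
G(16) = mex{1,3,3,1} = 0
G(17) = mex{0,4,2,0} = 1
G(18) = mex{1,0,3,1} = 2
G(19) = mex{2,1,4,2} = 0
G(20) = mex{0,0,0,3} = 1
G(21) = mex{1,1,1,2} = 0
G(22) = mex{0,2,0,3} = 1
G(23) = mex{1,0,1,4} = 2
G(24) = mex{2,1,2,0} = 3
G(25) = mex{3,0,0,1} = 2
G(26) = mex{2,1,1,0} = 3
G(27) = mex{3,2,0,1} = 4
G(28) = mex{4,3,1,2} = 0
G(29) = mex{0,2,2,0} = 1
G(30) = mex{1,3,3,1} = 0
G(31) = mex{0,4,2,0} = 1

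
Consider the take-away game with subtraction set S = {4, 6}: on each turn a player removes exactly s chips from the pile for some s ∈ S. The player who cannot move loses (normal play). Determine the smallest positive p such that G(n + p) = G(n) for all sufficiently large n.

10

n :  0  1  2  3  4  5  6  7  8  9 10 11 12 13 14 15 16 17 18 19 20 21
G :  0  0  0  0  1  1  1  1  2  2  0  0  0  0  1  1  1  1  2  2  0  0
G(n+10) = G(n) holds for n = 0,…,5 (a full window of length max(S) = 6), so the sequence is purely periodic with period 10.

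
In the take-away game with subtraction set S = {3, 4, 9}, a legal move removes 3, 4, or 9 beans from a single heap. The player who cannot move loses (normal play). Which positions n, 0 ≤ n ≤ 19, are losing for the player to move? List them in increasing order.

n :  0  1  2  3  4  5  6  7  8  9 10 11 12 13 14 15 16 17 18 19
G :  0  0  0  1  1  1  2  0  0  3  1  1  2  0  0  0  1  1  1  2
P-positions are exactly the n with G(n) = 0.

0, 1, 2, 7, 8, 13, 14, 15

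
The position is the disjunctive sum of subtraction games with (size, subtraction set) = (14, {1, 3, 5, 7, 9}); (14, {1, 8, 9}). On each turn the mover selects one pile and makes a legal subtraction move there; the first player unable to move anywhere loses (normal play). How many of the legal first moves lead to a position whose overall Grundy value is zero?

Pile A, S = {1, 3, 5, 7, 9}:
n :  0  1  2  3  4  5  6  7  8  9 10 11 12 13 14
G :  0  1  0  1  0  1  0  1  0  1  0  1  0  1  0
G_A(14) = 0.
Pile B, S = {1, 8, 9}:
n :  0  1  2  3  4  5  6  7  8  9 10 11 12 13 14
G :  0  1  0  1  0  1  0  1  2  3  2  3  2  3  2
G_B(14) = 2.
Combined Grundy value = 0 ⊕ 2 = 2.
A winning move leaves total XOR = 0, i.e. changes one component's Grundy value g to g ⊕ X where X is the current total.
Pile A: need g' = 0⊕2 = 2. Options: 14−1→G=1, 14−3→G=1, 14−5→G=1, 14−7→G=1, 14−9→G=1. Hits: 0.
Pile B: need g' = 2⊕2 = 0. Options: 14−1→G=3, 14−8→G=0, 14−9→G=1. Hits: 1.

1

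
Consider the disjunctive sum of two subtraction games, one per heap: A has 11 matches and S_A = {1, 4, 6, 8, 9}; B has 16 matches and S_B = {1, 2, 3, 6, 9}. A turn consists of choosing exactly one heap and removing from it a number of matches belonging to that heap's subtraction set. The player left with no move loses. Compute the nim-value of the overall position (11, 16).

2

Heap A, S = {1, 4, 6, 8, 9}:
G(0) = 0
G(1) = mex{0} = 1
G(2) = mex{1} = 0
G(3) = mex{0} = 1
G(4) = mex{1,0} = 2
G(5) = mex{2,1} = 0
G(6) = mex{0,0,0} = 1
G(7) = mex{1,1,1} = 0
G(8) = mex{0,2,0,0} = 1
G(9) = mex{1,0,1,1,0} = 2
G(10) = mex{2,1,2,0,1} = 3
G(11) = mex{3,0,0,1,0} = 2
G_A(11) = 2.
Heap B, S = {1, 2, 3, 6, 9}:
G(0) = 0
G(1) = mex{0} = 1
G(2) = mex{1,0} = 2
G(3) = mex{2,1,0} = 3
G(4) = mex{3,2,1} = 0
G(5) = mex{0,3,2} = 1
G(6) = mex{1,0,3,0} = 2
G(7) = mex{2,1,0,1} = 3
G(8) = mex{3,2,1,2} = 0
G(9) = mex{0,3,2,3,0} = 1
G(10) = mex{1,0,3,0,1} = 2
G(11) = mex{2,1,0,1,2} = 3
G(12) = mex{3,2,1,2,3} = 0
G(13) = mex{0,3,2,3,0} = 1
G(14) = mex{1,0,3,0,1} = 2
G(15) = mex{2,1,0,1,2} = 3
G(16) = mex{3,2,1,2,3} = 0
G_B(16) = 0.
Combined Grundy value = 2 ⊕ 0 = 2.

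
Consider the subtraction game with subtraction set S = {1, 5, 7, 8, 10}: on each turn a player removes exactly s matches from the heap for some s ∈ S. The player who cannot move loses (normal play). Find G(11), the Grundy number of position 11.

3

G(0) = 0
G(1) = mex{0} = 1
G(2) = mex{1} = 0
G(3) = mex{0} = 1
G(4) = mex{1} = 0
G(5) = mex{0,0} = 1
G(6) = mex{1,1} = 0
G(7) = mex{0,0,0} = 1
G(8) = mex{1,1,1,0} = 2
G(9) = mex{2,0,0,1} = 3
G(10) = mex{3,1,1,0,0} = 2
G(11) = mex{2,0,0,1,1} = 3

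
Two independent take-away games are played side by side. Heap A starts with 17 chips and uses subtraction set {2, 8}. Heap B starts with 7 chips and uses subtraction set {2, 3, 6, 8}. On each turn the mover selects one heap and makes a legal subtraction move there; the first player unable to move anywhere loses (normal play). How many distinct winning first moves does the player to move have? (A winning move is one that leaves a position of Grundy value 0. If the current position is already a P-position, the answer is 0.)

Heap A, S = {2, 8}:
G(0) = 0
G(1) = mex{} = 0
G(2) = mex{0} = 1
G(3) = mex{0} = 1
G(4) = mex{1} = 0
G(5) = mex{1} = 0
G(6) = mex{0} = 1
G(7) = mex{0} = 1
G(8) = mex{1,0} = 2
G(9) = mex{1,0} = 2
G(10) = mex{2,1} = 0
G(11) = mex{2,1} = 0
G(12) = mex{0,0} = 1
G(13) = mex{0,0} = 1
G(14) = mex{1,1} = 0
G(15) = mex{1,1} = 0
G(16) = mex{0,2} = 1
G(17) = mex{0,2} = 1
G_A(17) = 1.
Heap B, S = {2, 3, 6, 8}:
G(0) = 0
G(1) = mex{} = 0
G(2) = mex{0} = 1
G(3) = mex{0,0} = 1
G(4) = mex{1,0} = 2
G(5) = mex{1,1} = 0
G(6) = mex{2,1,0} = 3
G(7) = mex{0,2,0} = 1
G_B(7) = 1.
Combined Grundy value = 1 ⊕ 1 = 0.
A winning move leaves total XOR = 0, i.e. changes one component's Grundy value g to g ⊕ X where X is the current total.
Heap A: target g' = 1⊕0 = 1, but every legal move changes the Grundy value (mex property), so 0 moves.
Heap B: target g' = 1⊕0 = 1, but every legal move changes the Grundy value (mex property), so 0 moves.

0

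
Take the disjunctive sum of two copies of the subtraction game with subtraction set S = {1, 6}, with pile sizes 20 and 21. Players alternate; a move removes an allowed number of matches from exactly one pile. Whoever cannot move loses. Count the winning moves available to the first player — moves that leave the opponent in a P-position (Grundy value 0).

All piles use S = {1, 6}:
n :  0  1  2  3  4  5  6  7  8  9 10 11 12 13 14 15 16 17 18 19 20 21
G :  0  1  0  1  0  1  2  0  1  0  1  0  1  2  0  1  0  1  0  1  2  0
Pile A: G(20) = 2.
Pile B: G(21) = 0.
Combined Grundy value = 2 ⊕ 0 = 2.
A winning move leaves total XOR = 0, i.e. changes one component's Grundy value g to g ⊕ X where X is the current total.
Pile A: need g' = 2⊕2 = 0. Options: 20−1→G=1, 20−6→G=0. Hits: 1.
Pile B: need g' = 0⊕2 = 2. Options: 21−1→G=2, 21−6→G=1. Hits: 1.

2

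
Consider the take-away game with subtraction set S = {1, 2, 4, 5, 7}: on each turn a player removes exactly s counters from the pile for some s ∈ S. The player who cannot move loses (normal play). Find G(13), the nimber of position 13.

1

G(0) = 0
G(1) = mex{0} = 1
G(2) = mex{1,0} = 2
G(3) = mex{2,1} = 0
G(4) = mex{0,2,0} = 1
G(5) = mex{1,0,1,0} = 2
G(6) = mex{2,1,2,1} = 0
G(7) = mex{0,2,0,2,0} = 1
G(8) = mex{1,0,1,0,1} = 2
G(9) = mex{2,1,2,1,2} = 0
G(10) = mex{0,2,0,2,0} = 1
G(11) = mex{1,0,1,0,1} = 2
G(12) = mex{2,1,2,1,2} = 0
G(13) = mex{0,2,0,2,0} = 1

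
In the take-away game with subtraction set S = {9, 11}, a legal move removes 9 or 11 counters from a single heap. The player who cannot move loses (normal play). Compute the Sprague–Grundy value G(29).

n :  0  1  2  3  4  5  6  7  8  9 10 11 12 13 14 15 16 17 18 19 20 21 22 23 24 25 26 27 28 29
G :  0  0  0  0  0  0  0  0  0  1  1  1  1  1  1  1  1  1  2  2  0  0  0  0  0  0  0  0  0  1

1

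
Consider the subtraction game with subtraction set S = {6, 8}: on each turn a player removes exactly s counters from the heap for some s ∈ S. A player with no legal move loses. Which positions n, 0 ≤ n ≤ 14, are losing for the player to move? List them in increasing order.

0, 1, 2, 3, 4, 5, 14

G(0) = 0
G(1) = mex{} = 0
G(2) = mex{} = 0
G(3) = mex{} = 0
G(4) = mex{} = 0
G(5) = mex{} = 0
G(6) = mex{0} = 1
G(7) = mex{0} = 1
G(8) = mex{0,0} = 1
G(9) = mex{0,0} = 1
G(10) = mex{0,0} = 1
G(11) = mex{0,0} = 1
G(12) = mex{1,0} = 2
G(13) = mex{1,0} = 2
G(14) = mex{1,1} = 0
P-positions are exactly the n with G(n) = 0.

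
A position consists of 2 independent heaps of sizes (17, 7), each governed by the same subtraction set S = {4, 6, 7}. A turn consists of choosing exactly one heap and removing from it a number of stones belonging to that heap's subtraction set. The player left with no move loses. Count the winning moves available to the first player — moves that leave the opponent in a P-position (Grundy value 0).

All heaps use S = {4, 6, 7}:
n :  0  1  2  3  4  5  6  7  8  9 10 11 12 13 14 15 16 17
G :  0  0  0  0  1  1  1  1  2  2  2  0  0  0  0  1  1  1
Heap A: G(17) = 1.
Heap B: G(7) = 1.
Combined Grundy value = 1 ⊕ 1 = 0.
A winning move leaves total XOR = 0, i.e. changes one component's Grundy value g to g ⊕ X where X is the current total.
Heap A: target g' = 1⊕0 = 1, but every legal move changes the Grundy value (mex property), so 0 moves.
Heap B: target g' = 1⊕0 = 1, but every legal move changes the Grundy value (mex property), so 0 moves.

0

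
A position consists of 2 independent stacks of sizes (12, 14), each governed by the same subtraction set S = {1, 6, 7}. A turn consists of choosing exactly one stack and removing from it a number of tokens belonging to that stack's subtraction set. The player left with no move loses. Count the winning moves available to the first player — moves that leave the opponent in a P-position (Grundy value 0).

All stacks use S = {1, 6, 7}:
n :  0  1  2  3  4  5  6  7  8  9 10 11 12 13 14
G :  0  1  0  1  0  1  2  3  2  3  2  3  0  1  0
Stack A: G(12) = 0.
Stack B: G(14) = 0.
Combined Grundy value = 0 ⊕ 0 = 0.
A winning move leaves total XOR = 0, i.e. changes one component's Grundy value g to g ⊕ X where X is the current total.
Stack A: target g' = 0⊕0 = 0, but every legal move changes the Grundy value (mex property), so 0 moves.
Stack B: target g' = 0⊕0 = 0, but every legal move changes the Grundy value (mex property), so 0 moves.

0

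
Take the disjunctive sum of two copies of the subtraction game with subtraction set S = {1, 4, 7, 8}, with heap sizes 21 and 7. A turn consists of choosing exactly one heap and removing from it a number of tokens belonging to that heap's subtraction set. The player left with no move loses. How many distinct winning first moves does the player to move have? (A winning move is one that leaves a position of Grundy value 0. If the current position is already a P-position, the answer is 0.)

All heaps use S = {1, 4, 7, 8}:
G(0) = 0
G(1) = mex{0} = 1
G(2) = mex{1} = 0
G(3) = mex{0} = 1
G(4) = mex{1,0} = 2
G(5) = mex{2,1} = 0
G(6) = mex{0,0} = 1
G(7) = mex{1,1,0} = 2
G(8) = mex{2,2,1,0} = 3
G(9) = mex{3,0,0,1} = 2
G(10) = mex{2,1,1,0} = 3
G(11) = mex{3,2,2,1} = 0
G(12) = mex{0,3,0,2} = 1
G(13) = mex{1,2,1,0} = 3
G(14) = mex{3,3,2,1} = 0
G(15) = mex{0,0,3,2} = 1
G(16) = mex{1,1,2,3} = 0
G(17) = mex{0,3,3,2} = 1
G(18) = mex{1,0,0,3} = 2
G(19) = mex{2,1,1,0} = 3
G(20) = mex{3,0,3,1} = 2
G(21) = mex{2,1,0,3} = 4
Heap A: G(21) = 4.
Heap B: G(7) = 2.
Combined Grundy value = 4 ⊕ 2 = 6.
A winning move leaves total XOR = 0, i.e. changes one component's Grundy value g to g ⊕ X where X is the current total.
Heap A: need g' = 4⊕6 = 2. Options: 21−1→G=2, 21−4→G=1, 21−7→G=0, 21−8→G=3. Hits: 1.
Heap B: need g' = 2⊕6 = 4. Options: 7−1→G=1, 7−4→G=1, 7−7→G=0. Hits: 0.

1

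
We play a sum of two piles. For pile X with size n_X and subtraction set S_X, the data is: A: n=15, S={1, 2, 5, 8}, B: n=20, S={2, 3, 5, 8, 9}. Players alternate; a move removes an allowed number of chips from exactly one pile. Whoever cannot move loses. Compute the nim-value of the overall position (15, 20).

1

Pile A, S = {1, 2, 5, 8}:
G(0) = 0
G(1) = mex{0} = 1
G(2) = mex{1,0} = 2
G(3) = mex{2,1} = 0
G(4) = mex{0,2} = 1
G(5) = mex{1,0,0} = 2
G(6) = mex{2,1,1} = 0
G(7) = mex{0,2,2} = 1
G(8) = mex{1,0,0,0} = 2
G(9) = mex{2,1,1,1} = 0
G(10) = mex{0,2,2,2} = 1
G(11) = mex{1,0,0,0} = 2
G(12) = mex{2,1,1,1} = 0
G(13) = mex{0,2,2,2} = 1
G(14) = mex{1,0,0,0} = 2
G(15) = mex{2,1,1,1} = 0
G_A(15) = 0.
Pile B, S = {2, 3, 5, 8, 9}:
n :  0  1  2  3  4  5  6  7  8  9 10 11 12 13 14 15 16 17 18 19 20
G :  0  0  1  1  2  2  3  0  4  1  3  0  4  1  5  2  2  0  0  1  1
G_B(20) = 1.
Combined Grundy value = 0 ⊕ 1 = 1.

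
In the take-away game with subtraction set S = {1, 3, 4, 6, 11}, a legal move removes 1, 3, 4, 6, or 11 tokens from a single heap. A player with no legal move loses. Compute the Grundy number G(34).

G(0) = 0
G(1) = mex{0} = 1
G(2) = mex{1} = 0
G(3) = mex{0,0} = 1
G(4) = mex{1,1,0} = 2
G(5) = mex{2,0,1} = 3
G(6) = mex{3,1,0,0} = 2
G(7) = mex{2,2,1,1} = 0
G(8) = mex{0,3,2,0} = 1
G(9) = mex{1,2,3,1} = 0
G(10) = mex{0,0,2,2} = 1
G(11) = mex{1,1,0,3,0} = 2
G(12) = mex{2,0,1,2,1} = 3
G(13) = mex{3,1,0,0,0} = 2
G(14) = mex{2,2,1,1,1} = 0
G(15) = mex{0,3,2,0,2} = 1
G(16) = mex{1,2,3,1,3} = 0
G(17) = mex{0,0,2,2,2} = 1
G(18) = mex{1,1,0,3,0} = 2
G(19) = mex{2,0,1,2,1} = 3
G(20) = mex{3,1,0,0,0} = 2
G(21) = mex{2,2,1,1,1} = 0
G(22) = mex{0,3,2,0,2} = 1
G(23) = mex{1,2,3,1,3} = 0
G(24) = mex{0,0,2,2,2} = 1
G(25) = mex{1,1,0,3,0} = 2
G(26) = mex{2,0,1,2,1} = 3
G(27) = mex{3,1,0,0,0} = 2
G(28) = mex{2,2,1,1,1} = 0
G(29) = mex{0,3,2,0,2} = 1
G(30) = mex{1,2,3,1,3} = 0
G(31) = mex{0,0,2,2,2} = 1
G(32) = mex{1,1,0,3,0} = 2
G(33) = mex{2,0,1,2,1} = 3
G(34) = mex{3,1,0,0,0} = 2

2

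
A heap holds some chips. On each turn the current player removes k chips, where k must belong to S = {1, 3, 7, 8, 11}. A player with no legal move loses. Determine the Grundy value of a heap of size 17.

G(0) = 0
G(1) = mex{0} = 1
G(2) = mex{1} = 0
G(3) = mex{0,0} = 1
G(4) = mex{1,1} = 0
G(5) = mex{0,0} = 1
G(6) = mex{1,1} = 0
G(7) = mex{0,0,0} = 1
G(8) = mex{1,1,1,0} = 2
G(9) = mex{2,0,0,1} = 3
G(10) = mex{3,1,1,0} = 2
G(11) = mex{2,2,0,1,0} = 3
G(12) = mex{3,3,1,0,1} = 2
G(13) = mex{2,2,0,1,0} = 3
G(14) = mex{3,3,1,0,1} = 2
G(15) = mex{2,2,2,1,0} = 3
G(16) = mex{3,3,3,2,1} = 0
G(17) = mex{0,2,2,3,0} = 1

1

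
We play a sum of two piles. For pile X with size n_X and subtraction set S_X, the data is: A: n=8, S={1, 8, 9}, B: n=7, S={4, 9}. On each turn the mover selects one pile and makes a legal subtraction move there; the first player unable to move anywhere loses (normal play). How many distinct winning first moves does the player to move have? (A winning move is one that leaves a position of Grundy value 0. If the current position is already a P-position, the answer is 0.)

1

Pile A, S = {1, 8, 9}:
G(0) = 0
G(1) = mex{0} = 1
G(2) = mex{1} = 0
G(3) = mex{0} = 1
G(4) = mex{1} = 0
G(5) = mex{0} = 1
G(6) = mex{1} = 0
G(7) = mex{0} = 1
G(8) = mex{1,0} = 2
G_A(8) = 2.
Pile B, S = {4, 9}:
n : 0 1 2 3 4 5 6 7
G : 0 0 0 0 1 1 1 1
G_B(7) = 1.
Combined Grundy value = 2 ⊕ 1 = 3.
A winning move leaves total XOR = 0, i.e. changes one component's Grundy value g to g ⊕ X where X is the current total.
Pile A: need g' = 2⊕3 = 1. Options: 8−1→G=1, 8−8→G=0. Hits: 1.
Pile B: need g' = 1⊕3 = 2. Options: 7−4→G=0. Hits: 0.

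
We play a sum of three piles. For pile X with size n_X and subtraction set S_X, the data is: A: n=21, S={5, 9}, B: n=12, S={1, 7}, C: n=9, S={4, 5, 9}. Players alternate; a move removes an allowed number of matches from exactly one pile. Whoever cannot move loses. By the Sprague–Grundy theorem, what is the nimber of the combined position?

3

Pile A, S = {5, 9}:
G(0) = 0
G(1) = mex{} = 0
G(2) = mex{} = 0
G(3) = mex{} = 0
G(4) = mex{} = 0
G(5) = mex{0} = 1
G(6) = mex{0} = 1
G(7) = mex{0} = 1
G(8) = mex{0} = 1
G(9) = mex{0,0} = 1
G(10) = mex{1,0} = 2
G(11) = mex{1,0} = 2
G(12) = mex{1,0} = 2
G(13) = mex{1,0} = 2
G(14) = mex{1,1} = 0
G(15) = mex{2,1} = 0
G(16) = mex{2,1} = 0
G(17) = mex{2,1} = 0
G(18) = mex{2,1} = 0
G(19) = mex{0,2} = 1
G(20) = mex{0,2} = 1
G(21) = mex{0,2} = 1
G_A(21) = 1.
Pile B, S = {1, 7}:
G(0) = 0
G(1) = mex{0} = 1
G(2) = mex{1} = 0
G(3) = mex{0} = 1
G(4) = mex{1} = 0
G(5) = mex{0} = 1
G(6) = mex{1} = 0
G(7) = mex{0,0} = 1
G(8) = mex{1,1} = 0
G(9) = mex{0,0} = 1
G(10) = mex{1,1} = 0
G(11) = mex{0,0} = 1
G(12) = mex{1,1} = 0
G_B(12) = 0.
Pile C, S = {4, 5, 9}:
G(0) = 0
G(1) = mex{} = 0
G(2) = mex{} = 0
G(3) = mex{} = 0
G(4) = mex{0} = 1
G(5) = mex{0,0} = 1
G(6) = mex{0,0} = 1
G(7) = mex{0,0} = 1
G(8) = mex{1,0} = 2
G(9) = mex{1,1,0} = 2
G_C(9) = 2.
Combined Grundy value = 1 ⊕ 0 ⊕ 2 = 3.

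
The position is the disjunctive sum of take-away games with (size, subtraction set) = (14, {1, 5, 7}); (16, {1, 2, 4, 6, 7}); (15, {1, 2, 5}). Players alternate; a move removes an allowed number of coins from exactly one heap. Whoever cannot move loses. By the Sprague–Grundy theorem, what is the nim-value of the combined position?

0

Heap A, S = {1, 5, 7}:
n :  0  1  2  3  4  5  6  7  8  9 10 11 12 13 14
G :  0  1  0  1  0  1  0  1  0  1  0  1  0  1  0
G_A(14) = 0.
Heap B, S = {1, 2, 4, 6, 7}:
n :  0  1  2  3  4  5  6  7  8  9 10 11 12 13 14 15 16
G :  0  1  2  0  1  2  3  4  0  1  2  0  1  2  3  4  0
G_B(16) = 0.
Heap C, S = {1, 2, 5}:
G(0) = 0
G(1) = mex{0} = 1
G(2) = mex{1,0} = 2
G(3) = mex{2,1} = 0
G(4) = mex{0,2} = 1
G(5) = mex{1,0,0} = 2
G(6) = mex{2,1,1} = 0
G(7) = mex{0,2,2} = 1
G(8) = mex{1,0,0} = 2
G(9) = mex{2,1,1} = 0
G(10) = mex{0,2,2} = 1
G(11) = mex{1,0,0} = 2
G(12) = mex{2,1,1} = 0
G(13) = mex{0,2,2} = 1
G(14) = mex{1,0,0} = 2
G(15) = mex{2,1,1} = 0
G_C(15) = 0.
Combined Grundy value = 0 ⊕ 0 ⊕ 0 = 0.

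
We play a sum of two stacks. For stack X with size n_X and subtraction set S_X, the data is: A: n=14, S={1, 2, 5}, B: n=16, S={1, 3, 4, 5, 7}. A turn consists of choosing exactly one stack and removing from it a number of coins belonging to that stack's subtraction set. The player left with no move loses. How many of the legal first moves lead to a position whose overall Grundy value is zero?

Stack A, S = {1, 2, 5}:
G(0) = 0
G(1) = mex{0} = 1
G(2) = mex{1,0} = 2
G(3) = mex{2,1} = 0
G(4) = mex{0,2} = 1
G(5) = mex{1,0,0} = 2
G(6) = mex{2,1,1} = 0
G(7) = mex{0,2,2} = 1
G(8) = mex{1,0,0} = 2
G(9) = mex{2,1,1} = 0
G(10) = mex{0,2,2} = 1
G(11) = mex{1,0,0} = 2
G(12) = mex{2,1,1} = 0
G(13) = mex{0,2,2} = 1
G(14) = mex{1,0,0} = 2
G_A(14) = 2.
Stack B, S = {1, 3, 4, 5, 7}:
G(0) = 0
G(1) = mex{0} = 1
G(2) = mex{1} = 0
G(3) = mex{0,0} = 1
G(4) = mex{1,1,0} = 2
G(5) = mex{2,0,1,0} = 3
G(6) = mex{3,1,0,1} = 2
G(7) = mex{2,2,1,0,0} = 3
G(8) = mex{3,3,2,1,1} = 0
G(9) = mex{0,2,3,2,0} = 1
G(10) = mex{1,3,2,3,1} = 0
G(11) = mex{0,0,3,2,2} = 1
G(12) = mex{1,1,0,3,3} = 2
G(13) = mex{2,0,1,0,2} = 3
G(14) = mex{3,1,0,1,3} = 2
G(15) = mex{2,2,1,0,0} = 3
G(16) = mex{3,3,2,1,1} = 0
G_B(16) = 0.
Combined Grundy value = 2 ⊕ 0 = 2.
A winning move leaves total XOR = 0, i.e. changes one component's Grundy value g to g ⊕ X where X is the current total.
Stack A: need g' = 2⊕2 = 0. Options: 14−1→G=1, 14−2→G=0, 14−5→G=0. Hits: 2.
Stack B: need g' = 0⊕2 = 2. Options: 16−1→G=3, 16−3→G=3, 16−4→G=2, 16−5→G=1, 16−7→G=1. Hits: 1.

3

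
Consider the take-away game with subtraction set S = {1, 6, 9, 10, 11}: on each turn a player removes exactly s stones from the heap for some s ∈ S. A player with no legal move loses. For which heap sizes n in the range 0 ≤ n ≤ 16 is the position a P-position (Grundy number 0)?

G(0) = 0
G(1) = mex{0} = 1
G(2) = mex{1} = 0
G(3) = mex{0} = 1
G(4) = mex{1} = 0
G(5) = mex{0} = 1
G(6) = mex{1,0} = 2
G(7) = mex{2,1} = 0
G(8) = mex{0,0} = 1
G(9) = mex{1,1,0} = 2
G(10) = mex{2,0,1,0} = 3
G(11) = mex{3,1,0,1,0} = 2
G(12) = mex{2,2,1,0,1} = 3
G(13) = mex{3,0,0,1,0} = 2
G(14) = mex{2,1,1,0,1} = 3
G(15) = mex{3,2,2,1,0} = 4
G(16) = mex{4,3,0,2,1} = 5
P-positions are exactly the n with G(n) = 0.

0, 2, 4, 7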